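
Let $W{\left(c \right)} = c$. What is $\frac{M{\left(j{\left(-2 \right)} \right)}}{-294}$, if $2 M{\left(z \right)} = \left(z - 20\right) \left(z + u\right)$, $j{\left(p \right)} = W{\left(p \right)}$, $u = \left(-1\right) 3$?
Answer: $- \frac{55}{294} \approx -0.18707$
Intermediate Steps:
$u = -3$
$j{\left(p \right)} = p$
$M{\left(z \right)} = \frac{\left(-20 + z\right) \left(-3 + z\right)}{2}$ ($M{\left(z \right)} = \frac{\left(z - 20\right) \left(z - 3\right)}{2} = \frac{\left(-20 + z\right) \left(-3 + z\right)}{2}$)
$\frac{M{\left(j{\left(-2 \right)} \right)}}{-294} = \frac{30 + \frac{\left(-2\right)^{2}}{2} - -23}{-294} = \left(30 + \frac{1}{2} \cdot 4 + 23\right) \left(- \frac{1}{294}\right) = \left(30 + 2 + 23\right) \left(- \frac{1}{294}\right) = 55 \left(- \frac{1}{294}\right) = - \frac{55}{294}$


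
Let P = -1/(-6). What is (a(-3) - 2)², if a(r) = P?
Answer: 121/36 ≈ 3.3611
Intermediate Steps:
P = ⅙ (P = -1*(-⅙) = ⅙ ≈ 0.16667)
a(r) = ⅙
(a(-3) - 2)² = (⅙ - 2)² = (-11/6)² = 121/36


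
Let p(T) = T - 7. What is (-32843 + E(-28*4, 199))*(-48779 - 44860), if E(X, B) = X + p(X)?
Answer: 3097016286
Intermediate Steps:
p(T) = -7 + T
E(X, B) = -7 + 2*X (E(X, B) = X + (-7 + X) = -7 + 2*X)
(-32843 + E(-28*4, 199))*(-48779 - 44860) = (-32843 + (-7 + 2*(-28*4)))*(-48779 - 44860) = (-32843 + (-7 + 2*(-112)))*(-93639) = (-32843 + (-7 - 224))*(-93639) = (-32843 - 231)*(-93639) = -33074*(-93639) = 3097016286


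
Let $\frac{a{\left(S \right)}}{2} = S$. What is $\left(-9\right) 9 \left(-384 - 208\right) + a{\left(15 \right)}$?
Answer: $47982$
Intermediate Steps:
$a{\left(S \right)} = 2 S$
$\left(-9\right) 9 \left(-384 - 208\right) + a{\left(15 \right)} = \left(-9\right) 9 \left(-384 - 208\right) + 2 \cdot 15 = \left(-81\right) \left(-592\right) + 30 = 47952 + 30 = 47982$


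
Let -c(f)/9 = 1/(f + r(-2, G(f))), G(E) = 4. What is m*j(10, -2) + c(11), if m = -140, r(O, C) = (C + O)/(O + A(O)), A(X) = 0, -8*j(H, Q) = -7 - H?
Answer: -1492/5 ≈ -298.40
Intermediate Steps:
j(H, Q) = 7/8 + H/8 (j(H, Q) = -(-7 - H)/8 = 7/8 + H/8)
r(O, C) = (C + O)/O (r(O, C) = (C + O)/(O + 0) = (C + O)/O)
c(f) = -9/(-1 + f) (c(f) = -9/(f + (4 - 2)/(-2)) = -9/(f - ½*2) = -9/(f - 1) = -9/(-1 + f))
m*j(10, -2) + c(11) = -140*(7/8 + (⅛)*10) - 9/(-1 + 11) = -140*(7/8 + 5/4) - 9/10 = -140*17/8 - 9*⅒ = -595/2 - 9/10 = -1492/5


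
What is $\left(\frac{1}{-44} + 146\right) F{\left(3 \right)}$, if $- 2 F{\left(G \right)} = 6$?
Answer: $- \frac{19269}{44} \approx -437.93$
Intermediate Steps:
$F{\left(G \right)} = -3$ ($F{\left(G \right)} = \left(- \frac{1}{2}\right) 6 = -3$)
$\left(\frac{1}{-44} + 146\right) F{\left(3 \right)} = \left(\frac{1}{-44} + 146\right) \left(-3\right) = \left(- \frac{1}{44} + 146\right) \left(-3\right) = \frac{6423}{44} \left(-3\right) = - \frac{19269}{44}$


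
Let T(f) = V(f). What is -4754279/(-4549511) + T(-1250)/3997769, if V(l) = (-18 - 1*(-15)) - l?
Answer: 19012182443768/18187894040959 ≈ 1.0453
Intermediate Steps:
V(l) = -3 - l (V(l) = (-18 + 15) - l = -3 - l)
T(f) = -3 - f
-4754279/(-4549511) + T(-1250)/3997769 = -4754279/(-4549511) + (-3 - 1*(-1250))/3997769 = -4754279*(-1/4549511) + (-3 + 1250)*(1/3997769) = 4754279/4549511 + 1247*(1/3997769) = 4754279/4549511 + 1247/3997769 = 19012182443768/18187894040959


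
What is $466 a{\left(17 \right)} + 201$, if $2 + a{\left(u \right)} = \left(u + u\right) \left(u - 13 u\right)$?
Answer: $-3232907$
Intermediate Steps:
$a{\left(u \right)} = -2 - 24 u^{2}$ ($a{\left(u \right)} = -2 + \left(u + u\right) \left(u - 13 u\right) = -2 + 2 u \left(- 12 u\right) = -2 - 24 u^{2}$)
$466 a{\left(17 \right)} + 201 = 466 \left(-2 - 24 \cdot 17^{2}\right) + 201 = 466 \left(-2 - 6936\right) + 201 = 466 \left(-6938\right) + 201 = -3233108 + 201 = -3232907$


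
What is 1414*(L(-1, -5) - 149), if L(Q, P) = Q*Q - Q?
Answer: -207858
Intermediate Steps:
L(Q, P) = Q**2 - Q
1414*(L(-1, -5) - 149) = 1414*(-(-1 - 1) - 149) = 1414*(-1*(-2) - 149) = 1414*(2 - 149) = 1414*(-147) = -207858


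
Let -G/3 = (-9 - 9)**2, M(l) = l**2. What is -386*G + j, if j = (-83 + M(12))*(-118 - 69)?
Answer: 363785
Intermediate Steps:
G = -972 (G = -3*(-9 - 9)**2 = -3*(-18)**2 = -3*324 = -972)
j = -11407 (j = (-83 + 12**2)*(-118 - 69) = (-83 + 144)*(-187) = 61*(-187) = -11407)
-386*G + j = -386*(-972) - 11407 = 375192 - 11407 = 363785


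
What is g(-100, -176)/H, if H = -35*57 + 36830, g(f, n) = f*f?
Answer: 2000/6967 ≈ 0.28707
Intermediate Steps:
g(f, n) = f²
H = 34835 (H = -1995 + 36830 = 34835)
g(-100, -176)/H = (-100)²/34835 = 10000*(1/34835) = 2000/6967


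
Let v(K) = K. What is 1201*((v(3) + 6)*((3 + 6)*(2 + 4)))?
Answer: 583686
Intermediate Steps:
1201*((v(3) + 6)*((3 + 6)*(2 + 4))) = 1201*((3 + 6)*((3 + 6)*(2 + 4))) = 1201*(9*(9*6)) = 1201*(9*54) = 1201*486 = 583686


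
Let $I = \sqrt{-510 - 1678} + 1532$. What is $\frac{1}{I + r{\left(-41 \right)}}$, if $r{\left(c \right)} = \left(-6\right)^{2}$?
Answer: $\frac{392}{615203} - \frac{i \sqrt{547}}{1230406} \approx 0.00063719 - 1.9008 \cdot 10^{-5} i$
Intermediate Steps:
$r{\left(c \right)} = 36$
$I = 1532 + 2 i \sqrt{547}$ ($I = \sqrt{-2188} + 1532 = 2 i \sqrt{547} + 1532 = 1532 + 2 i \sqrt{547} \approx 1532.0 + 46.776 i$)
$\frac{1}{I + r{\left(-41 \right)}} = \frac{1}{\left(1532 + 2 i \sqrt{547}\right) + 36} = \frac{1}{1568 + 2 i \sqrt{547}}$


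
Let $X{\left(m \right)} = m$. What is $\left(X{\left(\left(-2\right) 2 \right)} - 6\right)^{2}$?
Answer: $100$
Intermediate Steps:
$\left(X{\left(\left(-2\right) 2 \right)} - 6\right)^{2} = \left(\left(-2\right) 2 - 6\right)^{2} = \left(-4 - 6\right)^{2} = \left(-10\right)^{2} = 100$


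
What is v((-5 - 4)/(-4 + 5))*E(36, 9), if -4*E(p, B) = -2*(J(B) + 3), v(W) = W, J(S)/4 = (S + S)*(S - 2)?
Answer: -4563/2 ≈ -2281.5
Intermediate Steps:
J(S) = 8*S*(-2 + S) (J(S) = 4*((S + S)*(S - 2)) = 4*((2*S)*(-2 + S)) = 4*(2*S*(-2 + S)) = 8*S*(-2 + S))
E(p, B) = 3/2 + 4*B*(-2 + B) (E(p, B) = -(-1)*(8*B*(-2 + B) + 3)/2 = -(-1)*(3 + 8*B*(-2 + B))/2 = -(-6 - 16*B*(-2 + B))/4 = 3/2 + 4*B*(-2 + B))
v((-5 - 4)/(-4 + 5))*E(36, 9) = ((-5 - 4)/(-4 + 5))*(3/2 + 4*9*(-2 + 9)) = (-9/1)*(3/2 + 4*9*7) = (-9*1)*(3/2 + 252) = -9*507/2 = -4563/2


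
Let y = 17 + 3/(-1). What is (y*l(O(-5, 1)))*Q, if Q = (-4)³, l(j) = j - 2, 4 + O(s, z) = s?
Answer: 9856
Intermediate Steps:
y = 14 (y = 17 + 3*(-1) = 17 - 3 = 14)
O(s, z) = -4 + s
l(j) = -2 + j
Q = -64
(y*l(O(-5, 1)))*Q = (14*(-2 + (-4 - 5)))*(-64) = (14*(-2 - 9))*(-64) = (14*(-11))*(-64) = -154*(-64) = 9856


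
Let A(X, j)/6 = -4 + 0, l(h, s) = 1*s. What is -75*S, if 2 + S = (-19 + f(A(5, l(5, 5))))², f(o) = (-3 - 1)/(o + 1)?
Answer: -13982325/529 ≈ -26432.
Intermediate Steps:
l(h, s) = s
A(X, j) = -24 (A(X, j) = 6*(-4 + 0) = 6*(-4) = -24)
f(o) = -4/(1 + o)
S = 186431/529 (S = -2 + (-19 - 4/(1 - 24))² = -2 + (-19 - 4/(-23))² = -2 + (-19 - 4*(-1/23))² = -2 + (-19 + 4/23)² = -2 + (-433/23)² = -2 + 187489/529 = 186431/529 ≈ 352.42)
-75*S = -75*186431/529 = -13982325/529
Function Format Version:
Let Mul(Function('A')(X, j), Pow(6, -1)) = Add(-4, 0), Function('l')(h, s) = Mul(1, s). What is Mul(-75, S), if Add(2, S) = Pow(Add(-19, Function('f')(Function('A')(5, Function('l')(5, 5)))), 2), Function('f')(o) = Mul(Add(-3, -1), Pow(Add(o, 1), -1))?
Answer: Rational(-13982325, 529) ≈ -26432.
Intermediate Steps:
Function('l')(h, s) = s
Function('A')(X, j) = -24 (Function('A')(X, j) = Mul(6, Add(-4, 0)) = Mul(6, -4) = -24)
Function('f')(o) = Mul(-4, Pow(Add(1, o), -1))
S = Rational(186431, 529) (S = Add(-2, Pow(Add(-19, Mul(-4, Pow(Add(1, -24), -1))), 2)) = Add(-2, Pow(Add(-19, Mul(-4, Pow(-23, -1))), 2)) = Add(-2, Pow(Add(-19, Mul(-4, Rational(-1, 23))), 2)) = Add(-2, Pow(Add(-19, Rational(4, 23)), 2)) = Add(-2, Pow(Rational(-433, 23), 2)) = Add(-2, Rational(187489, 529)) = Rational(186431, 529) ≈ 352.42)
Mul(-75, S) = Mul(-75, Rational(186431, 529)) = Rational(-13982325, 529)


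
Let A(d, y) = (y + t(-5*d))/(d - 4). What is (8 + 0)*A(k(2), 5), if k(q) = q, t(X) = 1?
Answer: -24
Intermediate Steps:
A(d, y) = (1 + y)/(-4 + d) (A(d, y) = (y + 1)/(d - 4) = (1 + y)/(-4 + d))
(8 + 0)*A(k(2), 5) = (8 + 0)*((1 + 5)/(-4 + 2)) = 8*(6/(-2)) = 8*(-½*6) = 8*(-3) = -24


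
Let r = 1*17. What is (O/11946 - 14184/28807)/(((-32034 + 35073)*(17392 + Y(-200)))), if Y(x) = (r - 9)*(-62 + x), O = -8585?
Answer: -416750159/15996652774109568 ≈ -2.6052e-8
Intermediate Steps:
r = 17
Y(x) = -496 + 8*x (Y(x) = (17 - 9)*(-62 + x) = 8*(-62 + x) = -496 + 8*x)
(O/11946 - 14184/28807)/(((-32034 + 35073)*(17392 + Y(-200)))) = (-8585/11946 - 14184/28807)/(((-32034 + 35073)*(17392 + (-496 + 8*(-200))))) = (-8585*1/11946 - 14184*1/28807)/((3039*(17392 + (-496 - 1600)))) = (-8585/11946 - 14184/28807)/((3039*(17392 - 2096))) = -416750159/(344128422*(3039*15296)) = -416750159/344128422/46484544 = -416750159/344128422*1/46484544 = -416750159/15996652774109568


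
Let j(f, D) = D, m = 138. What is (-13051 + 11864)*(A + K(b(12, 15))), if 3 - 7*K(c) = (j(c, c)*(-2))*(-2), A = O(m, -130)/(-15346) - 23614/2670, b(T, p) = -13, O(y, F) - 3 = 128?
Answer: 169474754713/143408370 ≈ 1181.8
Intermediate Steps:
O(y, F) = 131 (O(y, F) = 3 + 128 = 131)
A = -181365107/20486910 (A = 131/(-15346) - 23614/2670 = 131*(-1/15346) - 23614*1/2670 = -131/15346 - 11807/1335 = -181365107/20486910 ≈ -8.8527)
K(c) = 3/7 - 4*c/7 (K(c) = 3/7 - c*(-2)*(-2)/7 = 3/7 - (-2*c)*(-2)/7 = 3/7 - 4*c/7)
(-13051 + 11864)*(A + K(b(12, 15))) = (-13051 + 11864)*(-181365107/20486910 + (3/7 - 4/7*(-13))) = -1187*(-181365107/20486910 + (3/7 + 52/7)) = -1187*(-181365107/20486910 + 55/7) = -1187*(-142775699/143408370) = 169474754713/143408370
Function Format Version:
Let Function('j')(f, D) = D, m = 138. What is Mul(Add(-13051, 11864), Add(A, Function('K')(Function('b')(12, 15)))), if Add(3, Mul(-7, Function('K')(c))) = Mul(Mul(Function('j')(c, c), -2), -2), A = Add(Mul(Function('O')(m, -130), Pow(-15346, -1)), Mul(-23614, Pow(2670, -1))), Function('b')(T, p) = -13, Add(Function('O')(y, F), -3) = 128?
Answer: Rational(169474754713, 143408370) ≈ 1181.8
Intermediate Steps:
Function('O')(y, F) = 131 (Function('O')(y, F) = Add(3, 128) = 131)
A = Rational(-181365107, 20486910) (A = Add(Mul(131, Pow(-15346, -1)), Mul(-23614, Pow(2670, -1))) = Add(Mul(131, Rational(-1, 15346)), Mul(-23614, Rational(1, 2670))) = Add(Rational(-131, 15346), Rational(-11807, 1335)) = Rational(-181365107, 20486910) ≈ -8.8527)
Function('K')(c) = Add(Rational(3, 7), Mul(Rational(-4, 7), c)) (Function('K')(c) = Add(Rational(3, 7), Mul(Rational(-1, 7), Mul(Mul(c, -2), -2))) = Add(Rational(3, 7), Mul(Rational(-1, 7), Mul(Mul(-2, c), -2))) = Add(Rational(3, 7), Mul(Rational(-1, 7), Mul(4, c))) = Add(Rational(3, 7), Mul(Rational(-4, 7), c)))
Mul(Add(-13051, 11864), Add(A, Function('K')(Function('b')(12, 15)))) = Mul(Add(-13051, 11864), Add(Rational(-181365107, 20486910), Add(Rational(3, 7), Mul(Rational(-4, 7), -13)))) = Mul(-1187, Add(Rational(-181365107, 20486910), Add(Rational(3, 7), Rational(52, 7)))) = Mul(-1187, Add(Rational(-181365107, 20486910), Rational(55, 7))) = Mul(-1187, Rational(-142775699, 143408370)) = Rational(169474754713, 143408370)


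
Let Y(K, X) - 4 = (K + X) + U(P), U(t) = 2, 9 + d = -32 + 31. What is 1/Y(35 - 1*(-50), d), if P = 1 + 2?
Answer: 1/81 ≈ 0.012346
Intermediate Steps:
d = -10 (d = -9 + (-32 + 31) = -9 - 1 = -10)
P = 3
Y(K, X) = 6 + K + X (Y(K, X) = 4 + ((K + X) + 2) = 4 + (2 + K + X) = 6 + K + X)
1/Y(35 - 1*(-50), d) = 1/(6 + (35 - 1*(-50)) - 10) = 1/(6 + (35 + 50) - 10) = 1/(6 + 85 - 10) = 1/81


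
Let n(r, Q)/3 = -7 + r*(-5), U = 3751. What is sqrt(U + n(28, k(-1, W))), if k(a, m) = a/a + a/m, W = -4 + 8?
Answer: sqrt(3310) ≈ 57.533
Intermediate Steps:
W = 4
k(a, m) = 1 + a/m
n(r, Q) = -21 - 15*r (n(r, Q) = 3*(-7 + r*(-5)) = 3*(-7 - 5*r) = -21 - 15*r)
sqrt(U + n(28, k(-1, W))) = sqrt(3751 + (-21 - 15*28)) = sqrt(3751 + (-21 - 420)) = sqrt(3751 - 441) = sqrt(3310)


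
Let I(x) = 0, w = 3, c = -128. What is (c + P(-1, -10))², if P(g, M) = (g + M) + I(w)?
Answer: 19321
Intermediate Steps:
P(g, M) = M + g (P(g, M) = (g + M) + 0 = (M + g) + 0 = M + g)
(c + P(-1, -10))² = (-128 + (-10 - 1))² = (-128 - 11)² = (-139)² = 19321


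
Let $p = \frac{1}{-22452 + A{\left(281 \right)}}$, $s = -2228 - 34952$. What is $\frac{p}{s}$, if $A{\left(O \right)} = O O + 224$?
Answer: $- \frac{1}{2109332940} \approx -4.7408 \cdot 10^{-10}$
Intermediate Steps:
$A{\left(O \right)} = 224 + O^{2}$ ($A{\left(O \right)} = O^{2} + 224 = 224 + O^{2}$)
$s = -37180$ ($s = -2228 - 34952 = -37180$)
$p = \frac{1}{56733}$ ($p = \frac{1}{-22452 + \left(224 + 281^{2}\right)} = \frac{1}{-22452 + \left(224 + 78961\right)} = \frac{1}{-22452 + 79185} = \frac{1}{56733} \approx 1.7626 \cdot 10^{-5}$)
$\frac{p}{s} = \frac{1}{56733 \left(-37180\right)} = \frac{1}{56733} \left(- \frac{1}{37180}\right) = - \frac{1}{2109332940}$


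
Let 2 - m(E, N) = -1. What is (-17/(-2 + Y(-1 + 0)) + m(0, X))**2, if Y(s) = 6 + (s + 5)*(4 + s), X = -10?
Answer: 961/256 ≈ 3.7539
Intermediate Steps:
m(E, N) = 3 (m(E, N) = 2 - 1*(-1) = 2 + 1 = 3)
Y(s) = 6 + (4 + s)*(5 + s) (Y(s) = 6 + (5 + s)*(4 + s) = 6 + (4 + s)*(5 + s))
(-17/(-2 + Y(-1 + 0)) + m(0, X))**2 = (-17/(-2 + (26 + (-1 + 0)**2 + 9*(-1 + 0))) + 3)**2 = (-17/(-2 + (26 + (-1)**2 + 9*(-1))) + 3)**2 = (-17/(-2 + (26 + 1 - 9)) + 3)**2 = (-17/(-2 + 18) + 3)**2 = (-17/16 + 3)**2 = (31/16)**2 = 961/256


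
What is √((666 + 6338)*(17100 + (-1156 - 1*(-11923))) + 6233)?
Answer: √195186701 ≈ 13971.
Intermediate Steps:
√((666 + 6338)*(17100 + (-1156 - 1*(-11923))) + 6233) = √(7004*(17100 + (-1156 + 11923)) + 6233) = √(7004*(17100 + 10767) + 6233) = √(7004*27867 + 6233) = √(195180468 + 6233) = √195186701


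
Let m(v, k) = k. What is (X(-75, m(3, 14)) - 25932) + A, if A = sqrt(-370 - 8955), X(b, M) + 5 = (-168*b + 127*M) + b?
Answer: -11634 + 5*I*sqrt(373) ≈ -11634.0 + 96.566*I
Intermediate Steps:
X(b, M) = -5 - 167*b + 127*M (X(b, M) = -5 + ((-168*b + 127*M) + b) = -5 + (-167*b + 127*M) = -5 - 167*b + 127*M)
A = 5*I*sqrt(373) (A = sqrt(-9325) = 5*I*sqrt(373) ≈ 96.566*I)
(X(-75, m(3, 14)) - 25932) + A = ((-5 - 167*(-75) + 127*14) - 25932) + 5*I*sqrt(373) = ((-5 + 12525 + 1778) - 25932) + 5*I*sqrt(373) = (14298 - 25932) + 5*I*sqrt(373) = -11634 + 5*I*sqrt(373)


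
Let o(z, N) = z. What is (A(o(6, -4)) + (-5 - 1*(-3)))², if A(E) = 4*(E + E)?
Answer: 2116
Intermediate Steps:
A(E) = 8*E (A(E) = 4*(2*E) = 8*E)
(A(o(6, -4)) + (-5 - 1*(-3)))² = (8*6 + (-5 - 1*(-3)))² = (48 + (-5 + 3))² = (48 - 2)² = 46² = 2116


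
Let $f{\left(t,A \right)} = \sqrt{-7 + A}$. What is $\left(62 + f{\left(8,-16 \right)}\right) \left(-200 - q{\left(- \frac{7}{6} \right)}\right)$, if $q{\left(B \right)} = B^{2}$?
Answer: $- \frac{224719}{18} - \frac{7249 i \sqrt{23}}{36} \approx -12484.0 - 965.69 i$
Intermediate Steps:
$\left(62 + f{\left(8,-16 \right)}\right) \left(-200 - q{\left(- \frac{7}{6} \right)}\right) = \left(62 + \sqrt{-7 - 16}\right) \left(-200 - \left(- \frac{7}{6}\right)^{2}\right) = \left(62 + \sqrt{-23}\right) \left(-200 - \left(\left(-7\right) \frac{1}{6}\right)^{2}\right) = \left(62 + i \sqrt{23}\right) \left(-200 - \left(- \frac{7}{6}\right)^{2}\right) = \left(62 + i \sqrt{23}\right) \left(-200 - \frac{49}{36}\right) = \left(62 + i \sqrt{23}\right) \left(- \frac{7249}{36}\right) = - \frac{224719}{18} - \frac{7249 i \sqrt{23}}{36}$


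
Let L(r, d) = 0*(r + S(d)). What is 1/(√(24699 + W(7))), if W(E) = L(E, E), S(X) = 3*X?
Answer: √24699/24699 ≈ 0.0063630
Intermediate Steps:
L(r, d) = 0 (L(r, d) = 0*(r + 3*d) = 0)
W(E) = 0
1/(√(24699 + W(7))) = 1/(√(24699 + 0)) = 1/(√24699) = √24699/24699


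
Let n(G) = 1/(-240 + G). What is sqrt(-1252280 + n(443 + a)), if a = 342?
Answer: 3*I*sqrt(41328718495)/545 ≈ 1119.1*I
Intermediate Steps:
sqrt(-1252280 + n(443 + a)) = sqrt(-1252280 + 1/(-240 + (443 + 342))) = sqrt(-1252280 + 1/(-240 + 785)) = sqrt(-1252280 + 1/545) = sqrt(-682492599/545) = 3*I*sqrt(41328718495)/545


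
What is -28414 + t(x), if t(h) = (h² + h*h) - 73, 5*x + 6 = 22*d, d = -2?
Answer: -28287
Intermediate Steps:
x = -10 (x = -6/5 + (22*(-2))/5 = -6/5 + (⅕)*(-44) = -6/5 - 44/5 = -10)
t(h) = -73 + 2*h² (t(h) = (h² + h²) - 73 = 2*h² - 73 = -73 + 2*h²)
-28414 + t(x) = -28414 + (-73 + 2*(-10)²) = -28414 + (-73 + 2*100) = -28414 + (-73 + 200) = -28414 + 127 = -28287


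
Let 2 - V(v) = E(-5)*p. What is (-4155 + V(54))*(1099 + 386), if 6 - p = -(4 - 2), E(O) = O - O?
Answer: -6167205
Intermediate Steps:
E(O) = 0
p = 8 (p = 6 - (-1)*(4 - 2) = 6 - (-1)*2 = 6 - 1*(-2) = 6 + 2 = 8)
V(v) = 2 (V(v) = 2 - 0*8 = 2 - 1*0 = 2 + 0 = 2)
(-4155 + V(54))*(1099 + 386) = (-4155 + 2)*(1099 + 386) = -4153*1485 = -6167205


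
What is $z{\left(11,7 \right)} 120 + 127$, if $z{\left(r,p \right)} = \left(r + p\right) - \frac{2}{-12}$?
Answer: $2307$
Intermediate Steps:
$z{\left(r,p \right)} = \frac{1}{6} + p + r$ ($z{\left(r,p \right)} = \left(p + r\right) - - \frac{1}{6} = \left(p + r\right) + \frac{1}{6} = \frac{1}{6} + p + r$)
$z{\left(11,7 \right)} 120 + 127 = \left(\frac{1}{6} + 7 + 11\right) 120 + 127 = \frac{109}{6} \cdot 120 + 127 = 2180 + 127 = 2307$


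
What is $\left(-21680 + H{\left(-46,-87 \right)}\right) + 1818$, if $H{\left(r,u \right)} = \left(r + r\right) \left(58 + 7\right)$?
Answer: $-25842$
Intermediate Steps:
$H{\left(r,u \right)} = 130 r$ ($H{\left(r,u \right)} = 2 r 65 = 130 r$)
$\left(-21680 + H{\left(-46,-87 \right)}\right) + 1818 = \left(-21680 + 130 \left(-46\right)\right) + 1818 = \left(-21680 - 5980\right) + 1818 = -27660 + 1818 = -25842$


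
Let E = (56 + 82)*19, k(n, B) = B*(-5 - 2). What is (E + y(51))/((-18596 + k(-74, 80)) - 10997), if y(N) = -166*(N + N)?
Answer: 4770/10051 ≈ 0.47458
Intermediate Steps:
k(n, B) = -7*B (k(n, B) = B*(-7) = -7*B)
y(N) = -332*N
E = 2622 (E = 138*19 = 2622)
(E + y(51))/((-18596 + k(-74, 80)) - 10997) = (2622 - 332*51)/((-18596 - 7*80) - 10997) = (2622 - 16932)/((-18596 - 560) - 10997) = -14310/(-19156 - 10997) = -14310/(-30153) = -14310*(-1/30153) = 4770/10051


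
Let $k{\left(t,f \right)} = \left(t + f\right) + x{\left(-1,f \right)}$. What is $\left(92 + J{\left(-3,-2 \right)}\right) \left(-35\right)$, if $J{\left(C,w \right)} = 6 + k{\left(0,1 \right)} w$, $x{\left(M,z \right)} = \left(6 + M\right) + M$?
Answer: $-3080$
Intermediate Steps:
$x{\left(M,z \right)} = 6 + 2 M$
$k{\left(t,f \right)} = 4 + f + t$ ($k{\left(t,f \right)} = \left(t + f\right) + \left(6 + 2 \left(-1\right)\right) = \left(f + t\right) + \left(6 - 2\right) = \left(f + t\right) + 4 = 4 + f + t$)
$J{\left(C,w \right)} = 6 + 5 w$ ($J{\left(C,w \right)} = 6 + \left(4 + 1 + 0\right) w = 6 + 5 w$)
$\left(92 + J{\left(-3,-2 \right)}\right) \left(-35\right) = \left(92 + \left(6 + 5 \left(-2\right)\right)\right) \left(-35\right) = \left(92 + \left(6 - 10\right)\right) \left(-35\right) = \left(92 - 4\right) \left(-35\right) = 88 \left(-35\right) = -3080$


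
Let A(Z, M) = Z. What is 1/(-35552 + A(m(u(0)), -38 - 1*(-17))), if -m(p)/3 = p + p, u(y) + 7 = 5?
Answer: -1/35540 ≈ -2.8137e-5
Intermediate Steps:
u(y) = -2 (u(y) = -7 + 5 = -2)
m(p) = -6*p (m(p) = -3*(p + p) = -6*p)
1/(-35552 + A(m(u(0)), -38 - 1*(-17))) = 1/(-35552 - 6*(-2)) = 1/(-35552 + 12) = 1/(-35540) = -1/35540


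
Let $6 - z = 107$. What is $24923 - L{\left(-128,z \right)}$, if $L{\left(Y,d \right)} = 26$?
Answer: $24897$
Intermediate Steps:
$z = -101$ ($z = 6 - 107 = -101$)
$24923 - L{\left(-128,z \right)} = 24923 - 26 = 24897$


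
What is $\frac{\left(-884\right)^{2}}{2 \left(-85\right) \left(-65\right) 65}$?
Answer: $\frac{136}{125} \approx 1.088$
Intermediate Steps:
$\frac{\left(-884\right)^{2}}{2 \left(-85\right) \left(-65\right) 65} = \frac{781456}{2 \cdot 5525 \cdot 65} = \frac{781456}{2 \cdot 359125} = \frac{781456}{718250} = 781456 \cdot \frac{1}{718250} = \frac{136}{125}$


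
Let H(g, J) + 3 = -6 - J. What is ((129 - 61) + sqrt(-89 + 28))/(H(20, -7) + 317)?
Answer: 68/315 + I*sqrt(61)/315 ≈ 0.21587 + 0.024794*I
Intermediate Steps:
H(g, J) = -9 - J (H(g, J) = -3 + (-6 - J) = -9 - J)
((129 - 61) + sqrt(-89 + 28))/(H(20, -7) + 317) = ((129 - 61) + sqrt(-89 + 28))/((-9 - 1*(-7)) + 317) = (68 + sqrt(-61))/((-9 + 7) + 317) = (68 + I*sqrt(61))/(-2 + 317) = (68 + I*sqrt(61))/315 = (68 + I*sqrt(61))*(1/315) = 68/315 + I*sqrt(61)/315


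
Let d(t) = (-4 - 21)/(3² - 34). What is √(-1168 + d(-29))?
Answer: I*√1167 ≈ 34.161*I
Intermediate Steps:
d(t) = 1 (d(t) = -25/(9 - 34) = -25/(-25) = -25*(-1/25) = 1)
√(-1168 + d(-29)) = √(-1168 + 1) = √(-1167) = I*√1167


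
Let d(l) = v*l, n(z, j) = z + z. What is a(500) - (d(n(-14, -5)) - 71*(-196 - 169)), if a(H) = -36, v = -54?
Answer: -27463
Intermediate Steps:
n(z, j) = 2*z
d(l) = -54*l
a(500) - (d(n(-14, -5)) - 71*(-196 - 169)) = -36 - (-108*(-14) - 71*(-196 - 169)) = -36 - (-54*(-28) - 71*(-365)) = -36 - (1512 - 1*(-25915)) = -36 - (1512 + 25915) = -36 - 1*27427 = -36 - 27427 = -27463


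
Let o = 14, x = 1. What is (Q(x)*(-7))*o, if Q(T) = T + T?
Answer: -196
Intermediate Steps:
Q(T) = 2*T
(Q(x)*(-7))*o = ((2*1)*(-7))*14 = (2*(-7))*14 = -14*14 = -196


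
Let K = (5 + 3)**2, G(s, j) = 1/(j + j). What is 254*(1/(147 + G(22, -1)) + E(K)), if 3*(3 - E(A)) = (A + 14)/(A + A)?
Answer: 6677025/9376 ≈ 712.14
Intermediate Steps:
G(s, j) = 1/(2*j)
K = 64 (K = 8**2 = 64)
E(A) = 3 - (14 + A)/(6*A) (E(A) = 3 - (A + 14)/(3*(A + A)) = 3 - (14 + A)/(3*(2*A)) = 3 - (14 + A)*1/(2*A)/3 = 3 - (14 + A)/(6*A))
254*(1/(147 + G(22, -1)) + E(K)) = 254*(1/(147 + (1/2)/(-1)) + (1/6)*(-14 + 17*64)/64) = 254*(1/(147 + (1/2)*(-1)) + (1/6)*(1/64)*(-14 + 1088)) = 254*(1/(147 - 1/2) + (1/6)*(1/64)*1074) = 254*(1/(293/2) + 179/64) = 254*(2/293 + 179/64) = 254*(52575/18752) = 6677025/9376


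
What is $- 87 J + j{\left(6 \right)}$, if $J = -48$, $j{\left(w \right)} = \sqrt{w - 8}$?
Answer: $4176 + i \sqrt{2} \approx 4176.0 + 1.4142 i$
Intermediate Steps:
$j{\left(w \right)} = \sqrt{-8 + w}$
$- 87 J + j{\left(6 \right)} = \left(-87\right) \left(-48\right) + \sqrt{-8 + 6} = 4176 + \sqrt{-2} = 4176 + i \sqrt{2}$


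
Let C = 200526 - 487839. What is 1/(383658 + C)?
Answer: 1/96345 ≈ 1.0379e-5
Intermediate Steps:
C = -287313
1/(383658 + C) = 1/(383658 - 287313) = 1/96345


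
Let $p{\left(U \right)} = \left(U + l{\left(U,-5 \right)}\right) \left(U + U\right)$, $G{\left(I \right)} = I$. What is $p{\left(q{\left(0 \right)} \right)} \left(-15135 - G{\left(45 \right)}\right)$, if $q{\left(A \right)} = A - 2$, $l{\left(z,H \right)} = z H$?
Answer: $485760$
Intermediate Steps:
$l{\left(z,H \right)} = H z$
$q{\left(A \right)} = -2 + A$ ($q{\left(A \right)} = A - 2 = -2 + A$)
$p{\left(U \right)} = - 8 U^{2}$ ($p{\left(U \right)} = \left(U - 5 U\right) \left(U + U\right) = - 4 U 2 U = - 8 U^{2}$)
$p{\left(q{\left(0 \right)} \right)} \left(-15135 - G{\left(45 \right)}\right) = - 8 \left(-2 + 0\right)^{2} \left(-15135 - 45\right) = - 8 \left(-2\right)^{2} \left(-15135 - 45\right) = \left(-8\right) 4 \left(-15180\right) = \left(-32\right) \left(-15180\right) = 485760$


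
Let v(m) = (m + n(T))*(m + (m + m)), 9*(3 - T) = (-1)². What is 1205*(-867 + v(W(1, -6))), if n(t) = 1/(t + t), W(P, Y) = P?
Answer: -54105705/52 ≈ -1.0405e+6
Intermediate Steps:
T = 26/9 (T = 3 - ⅑*(-1)² = 3 - ⅑*1 = 3 - ⅑ = 26/9 ≈ 2.8889)
n(t) = 1/(2*t)
v(m) = 3*m*(9/52 + m) (v(m) = (m + 1/(2*(26/9)))*(m + (m + m)) = (m + (½)*(9/26))*(m + 2*m) = (m + 9/52)*(3*m) = (9/52 + m)*(3*m) = 3*m*(9/52 + m))
1205*(-867 + v(W(1, -6))) = 1205*(-867 + (3/52)*1*(9 + 52*1)) = 1205*(-867 + (3/52)*1*(9 + 52)) = 1205*(-867 + (3/52)*1*61) = 1205*(-867 + 183/52) = 1205*(-44901/52) = -54105705/52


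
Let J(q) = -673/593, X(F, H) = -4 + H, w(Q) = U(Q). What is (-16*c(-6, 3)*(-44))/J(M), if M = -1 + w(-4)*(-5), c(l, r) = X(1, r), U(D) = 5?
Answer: 417472/673 ≈ 620.32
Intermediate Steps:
w(Q) = 5
c(l, r) = -4 + r
M = -26 (M = -1 + 5*(-5) = -1 - 25 = -26)
J(q) = -673/593 (J(q) = -673*1/593 = -673/593)
(-16*c(-6, 3)*(-44))/J(M) = (-16*(-4 + 3)*(-44))/(-673/593) = (-16*(-1)*(-44))*(-593/673) = (16*(-44))*(-593/673) = -704*(-593/673) = 417472/673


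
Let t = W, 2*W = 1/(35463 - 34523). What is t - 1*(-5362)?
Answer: 10080561/1880 ≈ 5362.0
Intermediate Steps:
W = 1/1880 (W = 1/(2*(35463 - 34523)) = (½)/940 = (½)*(1/940) = 1/1880 ≈ 0.00053191)
t = 1/1880 ≈ 0.00053191
t - 1*(-5362) = 1/1880 - 1*(-5362) = 1/1880 + 5362 = 10080561/1880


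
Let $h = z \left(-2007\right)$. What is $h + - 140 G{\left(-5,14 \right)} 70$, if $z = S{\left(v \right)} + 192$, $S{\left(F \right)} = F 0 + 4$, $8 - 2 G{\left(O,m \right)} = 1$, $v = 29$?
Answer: $-427672$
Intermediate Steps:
$G{\left(O,m \right)} = \frac{7}{2}$ ($G{\left(O,m \right)} = 4 - \frac{1}{2} = \frac{7}{2}$)
$S{\left(F \right)} = 4$ ($S{\left(F \right)} = 0 + 4 = 4$)
$z = 196$ ($z = 4 + 192 = 196$)
$h = -393372$ ($h = 196 \left(-2007\right) = -393372$)
$h + - 140 G{\left(-5,14 \right)} 70 = -393372 + \left(-140\right) \frac{7}{2} \cdot 70 = -393372 - 34300 = -427672$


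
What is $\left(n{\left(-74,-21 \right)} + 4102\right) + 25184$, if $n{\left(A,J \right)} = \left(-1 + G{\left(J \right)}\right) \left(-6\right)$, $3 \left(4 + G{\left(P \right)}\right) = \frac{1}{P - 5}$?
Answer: $\frac{381109}{13} \approx 29316.0$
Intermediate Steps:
$G{\left(P \right)} = -4 + \frac{1}{3 \left(-5 + P\right)}$ ($G{\left(P \right)} = -4 + \frac{1}{3 \left(P - 5\right)} = -4 + \frac{1}{3 \left(-5 + P\right)}$)
$n{\left(A,J \right)} = 6 - \frac{2 \left(61 - 12 J\right)}{-5 + J}$ ($n{\left(A,J \right)} = \left(-1 + \frac{61 - 12 J}{3 \left(-5 + J\right)}\right) \left(-6\right) = 6 - \frac{2 \left(61 - 12 J\right)}{-5 + J}$)
$\left(n{\left(-74,-21 \right)} + 4102\right) + 25184 = \left(\frac{2 \left(-76 + 15 \left(-21\right)\right)}{-5 - 21} + 4102\right) + 25184 = \left(\frac{2 \left(-76 - 315\right)}{-26} + 4102\right) + 25184 = \left(2 \left(- \frac{1}{26}\right) \left(-391\right) + 4102\right) + 25184 = \left(\frac{391}{13} + 4102\right) + 25184 = \frac{53717}{13} + 25184 = \frac{381109}{13}$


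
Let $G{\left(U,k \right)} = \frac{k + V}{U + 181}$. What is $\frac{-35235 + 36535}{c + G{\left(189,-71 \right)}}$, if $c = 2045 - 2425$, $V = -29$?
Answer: $- \frac{4810}{1407} \approx -3.4186$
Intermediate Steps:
$G{\left(U,k \right)} = \frac{-29 + k}{181 + U}$ ($G{\left(U,k \right)} = \frac{k - 29}{U + 181} = \frac{-29 + k}{181 + U}$)
$c = -380$
$\frac{-35235 + 36535}{c + G{\left(189,-71 \right)}} = \frac{-35235 + 36535}{-380 + \frac{-29 - 71}{181 + 189}} = \frac{1300}{-380 + \frac{1}{370} \left(-100\right)} = \frac{1300}{-380 - \frac{10}{37}} = \frac{1300}{- \frac{14070}{37}} = 1300 \left(- \frac{37}{14070}\right) = - \frac{4810}{1407}$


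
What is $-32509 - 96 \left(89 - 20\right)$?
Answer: $-39133$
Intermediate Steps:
$-32509 - 96 \left(89 - 20\right) = -32509 - 96 \cdot 69 = -32509 - 6624 = -39133$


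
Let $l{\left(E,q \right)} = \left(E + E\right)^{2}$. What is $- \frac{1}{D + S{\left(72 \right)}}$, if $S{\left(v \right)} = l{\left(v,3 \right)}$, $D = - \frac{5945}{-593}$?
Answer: $- \frac{593}{12302393} \approx -4.8202 \cdot 10^{-5}$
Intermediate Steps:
$D = \frac{5945}{593}$ ($D = \left(-5945\right) \left(- \frac{1}{593}\right) = \frac{5945}{593} \approx 10.025$)
$l{\left(E,q \right)} = 4 E^{2}$ ($l{\left(E,q \right)} = \left(2 E\right)^{2} = 4 E^{2}$)
$S{\left(v \right)} = 4 v^{2}$
$- \frac{1}{D + S{\left(72 \right)}} = - \frac{1}{\frac{5945}{593} + 4 \cdot 72^{2}} = - \frac{1}{\frac{5945}{593} + 4 \cdot 5184} = - \frac{1}{\frac{5945}{593} + 20736} = - \frac{1}{\frac{12302393}{593}} = \left(-1\right) \frac{593}{12302393} = - \frac{593}{12302393}$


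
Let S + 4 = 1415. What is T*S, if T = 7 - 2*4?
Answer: -1411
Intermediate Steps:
S = 1411 (S = -4 + 1415 = 1411)
T = -1 (T = 7 - 8 = -1)
T*S = -1*1411 = -1411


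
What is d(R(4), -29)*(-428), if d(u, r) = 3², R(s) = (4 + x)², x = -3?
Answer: -3852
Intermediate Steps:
R(s) = 1 (R(s) = (4 - 3)² = 1² = 1)
d(u, r) = 9
d(R(4), -29)*(-428) = 9*(-428) = -3852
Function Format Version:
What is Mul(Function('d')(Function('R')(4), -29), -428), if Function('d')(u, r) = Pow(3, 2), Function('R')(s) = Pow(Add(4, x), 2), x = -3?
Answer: -3852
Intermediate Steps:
Function('R')(s) = 1 (Function('R')(s) = Pow(Add(4, -3), 2) = Pow(1, 2) = 1)
Function('d')(u, r) = 9
Mul(Function('d')(Function('R')(4), -29), -428) = Mul(9, -428) = -3852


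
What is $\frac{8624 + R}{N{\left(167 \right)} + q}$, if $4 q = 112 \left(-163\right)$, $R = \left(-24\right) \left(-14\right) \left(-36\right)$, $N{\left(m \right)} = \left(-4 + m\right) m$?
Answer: $- \frac{3472}{22657} \approx -0.15324$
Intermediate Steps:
$N{\left(m \right)} = m \left(-4 + m\right)$
$R = -12096$ ($R = 336 \left(-36\right) = -12096$)
$q = -4564$ ($q = \frac{112 \left(-163\right)}{4} = \frac{1}{4} \left(-18256\right) = -4564$)
$\frac{8624 + R}{N{\left(167 \right)} + q} = \frac{8624 - 12096}{167 \left(-4 + 167\right) - 4564} = - \frac{3472}{167 \cdot 163 - 4564} = - \frac{3472}{27221 - 4564} = - \frac{3472}{22657}$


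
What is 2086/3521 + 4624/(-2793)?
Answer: -1493558/1404879 ≈ -1.0631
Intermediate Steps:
2086/3521 + 4624/(-2793) = 2086*(1/3521) + 4624*(-1/2793) = 298/503 - 4624/2793 = -1493558/1404879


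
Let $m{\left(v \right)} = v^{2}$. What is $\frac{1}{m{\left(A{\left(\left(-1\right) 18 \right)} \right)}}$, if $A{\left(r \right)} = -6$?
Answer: $\frac{1}{36} \approx 0.027778$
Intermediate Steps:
$\frac{1}{m{\left(A{\left(\left(-1\right) 18 \right)} \right)}} = \frac{1}{\left(-6\right)^{2}} = \frac{1}{36}$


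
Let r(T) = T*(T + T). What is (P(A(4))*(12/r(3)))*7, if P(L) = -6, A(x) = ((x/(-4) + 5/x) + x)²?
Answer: -28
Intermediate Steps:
A(x) = (5/x + 3*x/4)² (A(x) = ((x*(-¼) + 5/x) + x)² = ((-x/4 + 5/x) + x)² = ((5/x - x/4) + x)² = (5/x + 3*x/4)²)
r(T) = 2*T² (r(T) = T*(2*T) = 2*T²)
(P(A(4))*(12/r(3)))*7 = -72/(2*3²)*7 = -72/(2*9)*7 = -72/18*7 = -6*⅔*7 = -4*7 = -28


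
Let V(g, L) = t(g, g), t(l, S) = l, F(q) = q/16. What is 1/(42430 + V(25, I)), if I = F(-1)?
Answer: 1/42455 ≈ 2.3554e-5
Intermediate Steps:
F(q) = q/16 (F(q) = q*(1/16) = q/16)
I = -1/16 (I = (1/16)*(-1) = -1/16 ≈ -0.062500)
V(g, L) = g
1/(42430 + V(25, I)) = 1/(42430 + 25) = 1/42455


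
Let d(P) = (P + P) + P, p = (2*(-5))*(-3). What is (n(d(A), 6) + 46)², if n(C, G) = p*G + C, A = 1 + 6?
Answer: 61009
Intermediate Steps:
p = 30 (p = -10*(-3) = 30)
A = 7
d(P) = 3*P (d(P) = 2*P + P = 3*P)
n(C, G) = C + 30*G (n(C, G) = 30*G + C = C + 30*G)
(n(d(A), 6) + 46)² = ((3*7 + 30*6) + 46)² = ((21 + 180) + 46)² = (201 + 46)² = 247² = 61009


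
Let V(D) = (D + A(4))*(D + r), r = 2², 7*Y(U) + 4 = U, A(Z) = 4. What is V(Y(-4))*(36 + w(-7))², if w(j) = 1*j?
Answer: 336400/49 ≈ 6865.3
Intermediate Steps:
w(j) = j
Y(U) = -4/7 + U/7
r = 4
V(D) = (4 + D)² (V(D) = (D + 4)*(D + 4) = (4 + D)*(4 + D) = (4 + D)²)
V(Y(-4))*(36 + w(-7))² = (16 + (-4/7 + (⅐)*(-4))² + 8*(-4/7 + (⅐)*(-4)))*(36 - 7)² = (16 + (-4/7 - 4/7)² + 8*(-4/7 - 4/7))*29² = (16 + (-8/7)² + 8*(-8/7))*841 = (16 + 64/49 - 64/7)*841 = (400/49)*841 = 336400/49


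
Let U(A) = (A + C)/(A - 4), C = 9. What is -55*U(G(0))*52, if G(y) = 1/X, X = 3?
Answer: 7280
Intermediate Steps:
G(y) = ⅓ (G(y) = 1/3 = ⅓)
U(A) = (9 + A)/(-4 + A) (U(A) = (A + 9)/(A - 4) = (9 + A)/(-4 + A))
-55*U(G(0))*52 = -55*(9 + ⅓)/(-4 + ⅓)*52 = -55*28/((-11/3)*3)*52 = -(-15)*28/3*52 = -55*(-28/11)*52 = 140*52 = 7280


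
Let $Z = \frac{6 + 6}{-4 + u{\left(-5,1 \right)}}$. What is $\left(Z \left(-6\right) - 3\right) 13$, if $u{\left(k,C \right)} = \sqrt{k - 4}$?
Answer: $\frac{2769}{25} + \frac{2808 i}{25} \approx 110.76 + 112.32 i$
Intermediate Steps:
$u{\left(k,C \right)} = \sqrt{-4 + k}$
$Z = \frac{12 \left(-4 - 3 i\right)}{25}$ ($Z = \frac{6 + 6}{-4 + \sqrt{-4 - 5}} = \frac{12}{-4 + \sqrt{-9}} = \frac{12}{-4 + 3 i} = 12 \frac{-4 - 3 i}{25} = \frac{12 \left(-4 - 3 i\right)}{25} \approx -1.92 - 1.44 i$)
$\left(Z \left(-6\right) - 3\right) 13 = \left(\left(- \frac{48}{25} - \frac{36 i}{25}\right) \left(-6\right) - 3\right) 13 = \left(\left(\frac{288}{25} + \frac{216 i}{25}\right) - 3\right) 13 = \left(\frac{213}{25} + \frac{216 i}{25}\right) 13 = \frac{2769}{25} + \frac{2808 i}{25}$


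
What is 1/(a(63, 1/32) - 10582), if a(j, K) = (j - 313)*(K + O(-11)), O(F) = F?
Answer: -16/125437 ≈ -0.00012755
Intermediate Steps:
a(j, K) = (-313 + j)*(-11 + K) (a(j, K) = (j - 313)*(K - 11) = (-313 + j)*(-11 + K))
1/(a(63, 1/32) - 10582) = 1/((3443 - 313/32 - 11*63 + 63/32) - 10582) = 1/((3443 - 313*1/32 - 693 + (1/32)*63) - 10582) = 1/((3443 - 313/32 - 693 + 63/32) - 10582) = 1/(43875/16 - 10582) = 1/(-125437/16) = -16/125437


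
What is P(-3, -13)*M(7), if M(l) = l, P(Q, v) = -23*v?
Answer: 2093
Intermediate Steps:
P(-3, -13)*M(7) = -23*(-13)*7 = 299*7 = 2093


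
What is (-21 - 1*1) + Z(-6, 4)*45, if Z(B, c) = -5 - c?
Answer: -427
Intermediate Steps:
(-21 - 1*1) + Z(-6, 4)*45 = (-21 - 1*1) + (-5 - 1*4)*45 = (-21 - 1) + (-5 - 4)*45 = -22 - 9*45 = -22 - 405 = -427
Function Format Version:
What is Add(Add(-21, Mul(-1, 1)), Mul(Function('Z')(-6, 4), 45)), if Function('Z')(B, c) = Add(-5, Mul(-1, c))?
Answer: -427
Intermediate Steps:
Add(Add(-21, Mul(-1, 1)), Mul(Function('Z')(-6, 4), 45)) = Add(Add(-21, Mul(-1, 1)), Mul(Add(-5, Mul(-1, 4)), 45)) = Add(Add(-21, -1), Mul(Add(-5, -4), 45)) = Add(-22, Mul(-9, 45)) = Add(-22, -405) = -427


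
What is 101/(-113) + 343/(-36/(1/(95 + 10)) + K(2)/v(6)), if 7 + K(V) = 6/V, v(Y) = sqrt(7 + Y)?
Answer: -5166321211/5247414448 + 343*sqrt(13)/46437296 ≈ -0.98452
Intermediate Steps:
K(V) = -7 + 6/V
101/(-113) + 343/(-36/(1/(95 + 10)) + K(2)/v(6)) = 101/(-113) + 343/(-36/(1/(95 + 10)) + (-7 + 6/2)/(sqrt(7 + 6))) = 101*(-1/113) + 343/(-36/(1/105) + (-7 + 6*(1/2))/(sqrt(13))) = -101/113 + 343/(-36/1/105 + (-7 + 3)*(sqrt(13)/13)) = -101/113 + 343/(-36*105 - 4*sqrt(13)/13) = -101/113 + 343/(-3780 - 4*sqrt(13)/13)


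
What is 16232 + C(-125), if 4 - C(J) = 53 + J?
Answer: 16308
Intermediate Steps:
C(J) = -49 - J (C(J) = 4 - (53 + J) = 4 + (-53 - J) = -49 - J)
16232 + C(-125) = 16232 + (-49 - 1*(-125)) = 16232 + (-49 + 125) = 16232 + 76 = 16308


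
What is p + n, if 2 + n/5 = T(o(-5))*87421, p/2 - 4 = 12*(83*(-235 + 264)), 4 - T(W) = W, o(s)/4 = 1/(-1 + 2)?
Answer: 57766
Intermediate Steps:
o(s) = 4 (o(s) = 4/(-1 + 2) = 4/1 = 4*1 = 4)
T(W) = 4 - W
p = 57776 (p = 8 + 2*(12*(83*(-235 + 264))) = 8 + 2*(12*(83*29)) = 8 + 2*(12*2407) = 8 + 2*28884 = 8 + 57768 = 57776)
n = -10 (n = -10 + 5*((4 - 1*4)*87421) = -10 + 5*((4 - 4)*87421) = -10 + 5*(0*87421) = -10 + 5*0 = -10 + 0 = -10)
p + n = 57776 - 10 = 57766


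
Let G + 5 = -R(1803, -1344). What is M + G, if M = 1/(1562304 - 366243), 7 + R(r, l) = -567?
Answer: 680558710/1196061 ≈ 569.00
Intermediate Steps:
R(r, l) = -574 (R(r, l) = -7 - 567 = -574)
M = 1/1196061 ≈ 8.3608e-7
G = 569 (G = -5 - 1*(-574) = -5 + 574 = 569)
M + G = 1/1196061 + 569 = 680558710/1196061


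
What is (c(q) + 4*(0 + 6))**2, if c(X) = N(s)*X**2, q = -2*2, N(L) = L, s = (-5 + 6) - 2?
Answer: 64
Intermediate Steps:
s = -1 (s = 1 - 2 = -1)
q = -4
c(X) = -X**2
(c(q) + 4*(0 + 6))**2 = (-1*(-4)**2 + 4*(0 + 6))**2 = (-1*16 + 4*6)**2 = (-16 + 24)**2 = 8**2 = 64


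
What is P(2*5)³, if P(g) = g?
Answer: 1000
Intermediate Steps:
P(2*5)³ = (2*5)³ = 10³ = 1000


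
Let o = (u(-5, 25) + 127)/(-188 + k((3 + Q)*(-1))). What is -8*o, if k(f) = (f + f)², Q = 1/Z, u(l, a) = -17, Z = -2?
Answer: 880/163 ≈ 5.3988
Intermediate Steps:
Q = -½ (Q = 1/(-2) = -½ ≈ -0.50000)
k(f) = 4*f² (k(f) = (2*f)² = 4*f²)
o = -110/163 (o = (-17 + 127)/(-188 + 4*((3 - ½)*(-1))²) = 110/(-188 + 4*((5/2)*(-1))²) = 110/(-188 + 4*(-5/2)²) = 110/(-188 + 4*(25/4)) = 110/(-188 + 25) = 110/(-163) = 110*(-1/163) = -110/163 ≈ -0.67485)
-8*o = -8*(-110/163) = 880/163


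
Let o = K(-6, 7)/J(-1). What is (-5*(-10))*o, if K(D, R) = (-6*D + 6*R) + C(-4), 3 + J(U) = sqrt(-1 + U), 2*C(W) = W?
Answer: -11400/11 - 3800*I*sqrt(2)/11 ≈ -1036.4 - 488.55*I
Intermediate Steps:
C(W) = W/2
J(U) = -3 + sqrt(-1 + U)
K(D, R) = -2 - 6*D + 6*R (K(D, R) = (-6*D + 6*R) + (1/2)*(-4) = (-6*D + 6*R) - 2 = -2 - 6*D + 6*R)
o = 76/(-3 + I*sqrt(2)) (o = (-2 - 6*(-6) + 6*7)/(-3 + sqrt(-1 - 1)) = (-2 + 36 + 42)/(-3 + sqrt(-2)) = 76/(-3 + I*sqrt(2)) ≈ -20.727 - 9.7709*I)
(-5*(-10))*o = (-5*(-10))*(-228/11 - 76*I*sqrt(2)/11) = 50*(-228/11 - 76*I*sqrt(2)/11) = -11400/11 - 3800*I*sqrt(2)/11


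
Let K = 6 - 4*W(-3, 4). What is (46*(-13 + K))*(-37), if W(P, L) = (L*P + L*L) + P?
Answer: 18722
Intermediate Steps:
W(P, L) = P + L**2 + L*P (W(P, L) = (L*P + L**2) + P = (L**2 + L*P) + P = P + L**2 + L*P)
K = 2 (K = 6 - 4*(-3 + 4**2 + 4*(-3)) = 6 - 4*(-3 + 16 - 12) = 6 - 4*1 = 6 - 4 = 2)
(46*(-13 + K))*(-37) = (46*(-13 + 2))*(-37) = (46*(-11))*(-37) = -506*(-37) = 18722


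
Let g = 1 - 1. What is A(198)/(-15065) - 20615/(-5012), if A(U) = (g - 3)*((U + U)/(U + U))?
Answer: 44368573/10786540 ≈ 4.1133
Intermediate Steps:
g = 0
A(U) = -3 (A(U) = (0 - 3)*((U + U)/(U + U)) = -3*2*U/(2*U) = -3*2*U*1/(2*U) = -3*1 = -3)
A(198)/(-15065) - 20615/(-5012) = -3/(-15065) - 20615/(-5012) = -3*(-1/15065) - 20615*(-1/5012) = 3/15065 + 2945/716 = 44368573/10786540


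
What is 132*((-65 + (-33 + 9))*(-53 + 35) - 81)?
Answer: 200772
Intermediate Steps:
132*((-65 + (-33 + 9))*(-53 + 35) - 81) = 132*((-65 - 24)*(-18) - 81) = 132*(-89*(-18) - 81) = 132*(1602 - 81) = 132*1521 = 200772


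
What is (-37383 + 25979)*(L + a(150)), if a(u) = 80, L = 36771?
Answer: -420248804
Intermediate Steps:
(-37383 + 25979)*(L + a(150)) = (-37383 + 25979)*(36771 + 80) = -11404*36851 = -420248804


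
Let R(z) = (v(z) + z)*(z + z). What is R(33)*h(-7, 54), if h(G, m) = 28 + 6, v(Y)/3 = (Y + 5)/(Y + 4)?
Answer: 2995740/37 ≈ 80966.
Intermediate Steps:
v(Y) = 3*(5 + Y)/(4 + Y) (v(Y) = 3*((Y + 5)/(Y + 4)) = 3*((5 + Y)/(4 + Y)) = 3*(5 + Y)/(4 + Y))
h(G, m) = 34
R(z) = 2*z*(z + 3*(5 + z)/(4 + z)) (R(z) = (3*(5 + z)/(4 + z) + z)*(z + z) = (z + 3*(5 + z)/(4 + z))*(2*z) = 2*z*(z + 3*(5 + z)/(4 + z)))
R(33)*h(-7, 54) = (2*33*(15 + 33**2 + 7*33)/(4 + 33))*34 = (2*33*(15 + 1089 + 231)/37)*34 = (2*33*(1/37)*1335)*34 = (88110/37)*34 = 2995740/37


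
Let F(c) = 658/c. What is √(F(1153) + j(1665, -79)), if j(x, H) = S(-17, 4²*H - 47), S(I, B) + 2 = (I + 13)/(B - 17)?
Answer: I*√52250027117/191398 ≈ 1.1943*I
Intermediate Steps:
S(I, B) = -2 + (13 + I)/(-17 + B) (S(I, B) = -2 + (I + 13)/(B - 17) = -2 + (13 + I)/(-17 + B))
j(x, H) = (124 - 32*H)/(-64 + 16*H) (j(x, H) = (47 - 17 - 2*(4²*H - 47))/(-17 + (4²*H - 47)) = (47 - 17 - 2*(16*H - 47))/(-17 + (16*H - 47)) = (47 - 17 - 2*(-47 + 16*H))/(-17 + (-47 + 16*H)) = (47 - 17 + (94 - 32*H))/(-64 + 16*H) = (124 - 32*H)/(-64 + 16*H))
√(F(1153) + j(1665, -79)) = √(658/1153 + (31 - 8*(-79))/(4*(-4 - 79))) = √(658*(1/1153) + (¼)*(31 + 632)/(-83)) = √(658/1153 + (¼)*(-1/83)*663) = √(658/1153 - 663/332) = √(-545983/382796) = I*√52250027117/191398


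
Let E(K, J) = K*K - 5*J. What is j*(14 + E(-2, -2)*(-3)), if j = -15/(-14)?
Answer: -30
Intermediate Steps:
E(K, J) = K² - 5*J
j = 15/14 (j = -15*(-1/14) = 15/14 ≈ 1.0714)
j*(14 + E(-2, -2)*(-3)) = 15*(14 + ((-2)² - 5*(-2))*(-3))/14 = 15*(14 + (4 + 10)*(-3))/14 = 15*(14 + 14*(-3))/14 = 15*(14 - 42)/14 = (15/14)*(-28) = -30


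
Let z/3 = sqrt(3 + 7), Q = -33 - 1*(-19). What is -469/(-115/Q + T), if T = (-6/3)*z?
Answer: 151018/11467 + 551544*sqrt(10)/57335 ≈ 43.590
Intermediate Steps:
Q = -14 (Q = -33 + 19 = -14)
z = 3*sqrt(10) (z = 3*sqrt(3 + 7) = 3*sqrt(10) ≈ 9.4868)
T = -6*sqrt(10) (T = (-6/3)*(3*sqrt(10)) = (-6*1/3)*(3*sqrt(10)) = -6*sqrt(10) ≈ -18.974)
-469/(-115/Q + T) = -469/(-115/(-14) - 6*sqrt(10)) = -469/(-115*(-1/14) - 6*sqrt(10)) = -469/(115/14 - 6*sqrt(10))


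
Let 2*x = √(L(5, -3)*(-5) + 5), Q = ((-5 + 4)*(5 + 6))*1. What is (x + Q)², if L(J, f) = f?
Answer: (11 - √5)² ≈ 76.807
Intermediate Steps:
Q = -11 (Q = -1*11*1 = -11*1 = -11)
x = √5 (x = √(-3*(-5) + 5)/2 = √(15 + 5)/2 = √20/2 = (2*√5)/2 = √5 ≈ 2.2361)
(x + Q)² = (√5 - 11)² = (-11 + √5)²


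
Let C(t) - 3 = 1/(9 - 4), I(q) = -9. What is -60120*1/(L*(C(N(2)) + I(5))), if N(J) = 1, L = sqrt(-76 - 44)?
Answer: -5010*I*sqrt(30)/29 ≈ -946.24*I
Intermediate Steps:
L = 2*I*sqrt(30) (L = sqrt(-120) = 2*I*sqrt(30) ≈ 10.954*I)
C(t) = 16/5 (C(t) = 3 + 1/(9 - 4) = 3 + 1/5 = 16/5)
-60120*1/(L*(C(N(2)) + I(5))) = -60120*(-I*sqrt(30)/(60*(16/5 - 9))) = -60120*I*sqrt(30)/348 = -5010*I*sqrt(30)/29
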